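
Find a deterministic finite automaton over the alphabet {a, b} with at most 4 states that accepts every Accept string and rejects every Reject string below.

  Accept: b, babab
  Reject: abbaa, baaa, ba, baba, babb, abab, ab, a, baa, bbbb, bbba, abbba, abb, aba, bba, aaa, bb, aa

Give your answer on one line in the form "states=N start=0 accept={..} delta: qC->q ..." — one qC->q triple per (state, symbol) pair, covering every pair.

states=4 start=0 accept={2} delta: 0a->1 0b->2 1a->0 1b->3 2a->0 2b->0 3a->1 3b->0

Grow the machine one transition at a time. Run the examples from 0; the earliest place one falls off (shortest prefix, ties alphabetical) gets sent to the lowest-numbered state that keeps every Accept/Reject pair distinguishable — a pair clashes when both reach the same state with identical unread suffix — and to a fresh state only if none does.
a: 0a undefined. 0a->0: no, b/ab meet in 0 with "b" left. Open state 1: 0a->1.
b: 0b undefined. 0b->0: no, b/bbbb meet in 0. 0b->1: no, b/a meet in 1. Open state 2: 0b->2.
aa: 1a undefined. 1a->0: ok.
ab: 1b undefined. 1b->0: no, b/abb meet in 2. 1b->1: no, b/abab meet in 2. 1b->2: no, b/ab meet in 2. Open state 3: 1b->3.
ba: 2a undefined. 2a->0: ok.
bb: 2b undefined. 2b->0: ok.
aba: 3a undefined. 3a->0: no, b/abab meet in 2. 3a->1: ok.
abb: 3b undefined. 3b->0: ok.
All examples now run through 4 states with every (state, symbol) defined. Accept strings end in {2}, Reject strings end in {0,1,3}; accept={2}.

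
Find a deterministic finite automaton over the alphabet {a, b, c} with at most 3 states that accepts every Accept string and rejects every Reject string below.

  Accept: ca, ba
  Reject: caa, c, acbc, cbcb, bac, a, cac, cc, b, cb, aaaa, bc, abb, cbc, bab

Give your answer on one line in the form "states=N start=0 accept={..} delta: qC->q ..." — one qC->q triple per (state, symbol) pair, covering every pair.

states=3 start=0 accept={2} delta: 0a->0 0b->1 0c->1 1a->2 1b->0 1c->0 2a->0 2b->0 2c->0

Fold the examples into a partial DFA from state 0: repeatedly fix the first undefined (state, symbol) met by the shortest-then-alphabetical prefix, trying targets in increasing order and rejecting any under which an Accept and a Reject string meet in one state with the same remainder; add a state when all current targets are rejected. Accepting states are where Accept strings end.
a: 0a undefined. 0a->0: ok.
b: 0b undefined. 0b->0: no, ba/a meet in 0. Open state 1: 0b->1.
c: 0c undefined. 0c->0: no, ca/caa meet in 0. 0c->1: ok.
ba: 1a undefined. 1a->0: no, ca/caa meet in 0. 1a->1: no, ca/caa meet in 1. Open state 2: 1a->2.
bc: 1c undefined. 1c->0: ok.
cb: 1b undefined. 1b->0: ok.
bab: 2b undefined. 2b->0: ok.
bac: 2c undefined. 2c->0: ok.
caa: 2a undefined. 2a->0: ok.
All examples now run through 3 states with every (state, symbol) defined. Accept strings end in {2}, Reject strings end in {0,1}; accept={2}.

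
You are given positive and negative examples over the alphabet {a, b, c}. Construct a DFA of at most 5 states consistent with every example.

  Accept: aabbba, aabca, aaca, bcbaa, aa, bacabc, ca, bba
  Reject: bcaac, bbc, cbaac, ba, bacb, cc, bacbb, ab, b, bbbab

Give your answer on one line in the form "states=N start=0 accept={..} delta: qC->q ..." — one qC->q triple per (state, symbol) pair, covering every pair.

states=4 start=0 accept={0,2} delta: 0a->0 0b->1 0c->2 1a->1 1b->2 1c->2 2a->2 2b->3 2c->1 3a->2 3b->1 3c->0

Fold the examples into a partial DFA from state 0: repeatedly fix the first undefined (state, symbol) met by the shortest-then-alphabetical prefix, trying targets in increasing order and rejecting any under which an Accept and a Reject string meet in one state with the same remainder; add a state when all current targets are rejected. Accepting states are where Accept strings end.
a: 0a undefined. 0a->0: ok.
b: 0b undefined. 0b->0: no, aabbba/ba meet in 0. Open state 1: 0b->1.
c: 0c undefined. 0c->0: no, aaca/cc meet in 0. 0c->1: no, aaca/ba meet in 1 with "a" left. Open state 2: 0c->2.
ba: 1a undefined. 1a->0: no, aa/ba meet in 0. 1a->1: ok.
bb: 1b undefined. 1b->0: no, aabbba/ba meet in 1. 1b->1: no, aabbba/ba meet in 1. 1b->2: ok.
bc: 1c undefined. 1c->0: no, bcbaa/ba meet in 1. 1c->1: no, aabca/bcaac meet in 1. 1c->2: ok.
ca: 2a undefined. 2a->0: no, bacabc/bcaac meet in 2. 2a->1: no, aabca/ba meet in 1. 2a->2: ok.
cb: 2b undefined. 2b->0: no, aabbba/bacb meet in 0. 2b->1: no, aabbba/ba meet in 1. 2b->2: no, aabbba/bacb meet in 2. Open state 3: 2b->3.
cc: 2c undefined. 2c->0: no, aa/bcaac meet in 0. 2c->1: ok.
cba: 3a undefined. 3a->0: no, aabca/cbaac meet in 2. 3a->1: no, aabbba/bcaac meet in 1. 3a->2: ok.
bacbb: 3b undefined. 3b->0: no, aa/bacbb meet in 0. 3b->1: ok.
bacabc: 3c undefined. 3c->0: ok.
All examples now run through 4 states with every (state, symbol) defined. Accept strings end in {0,2}, Reject strings end in {1,3}; accept={0,2}.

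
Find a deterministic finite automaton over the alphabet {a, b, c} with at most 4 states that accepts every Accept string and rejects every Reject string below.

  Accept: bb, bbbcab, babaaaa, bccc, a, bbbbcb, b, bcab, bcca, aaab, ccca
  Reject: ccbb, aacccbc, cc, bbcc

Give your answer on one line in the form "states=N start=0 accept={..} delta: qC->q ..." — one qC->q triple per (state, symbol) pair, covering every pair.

states=3 start=0 accept={0} delta: 0a->0 0b->0 0c->1 1a->0 1b->0 1c->2 2a->0 2b->2 2c->0

Fold the examples into a partial DFA from state 0: repeatedly fix the first undefined (state, symbol) met by the shortest-then-alphabetical prefix, trying targets in increasing order and rejecting any under which an Accept and a Reject string meet in one state with the same remainder; add a state when all current targets are rejected. Accepting states are where Accept strings end.
a: 0a undefined. 0a->0: ok.
b: 0b undefined. 0b->0: ok.
c: 0c undefined. 0c->0: no, bb/ccbb meet in 0. Open state 1: 0c->1.
cc: 1c undefined. 1c->0: no, bb/ccbb meet in 0. 1c->1: no, bccc/cc meet in 1. Open state 2: 1c->2.
bca: 1a undefined. 1a->0: ok.
ccb: 2b undefined. 2b->0: no, bb/ccbb meet in 0. 2b->1: no, bbbbcb/ccbb meet in 1 with "b" left. 2b->2: ok.
ccc: 2c undefined. 2c->0: ok.
bcca: 2a undefined. 2a->0: ok.
bbbbcb: 1b undefined. 1b->0: ok.
All examples now run through 3 states with every (state, symbol) defined. Accept strings end in {0}, Reject strings end in {1,2}; accept={0}.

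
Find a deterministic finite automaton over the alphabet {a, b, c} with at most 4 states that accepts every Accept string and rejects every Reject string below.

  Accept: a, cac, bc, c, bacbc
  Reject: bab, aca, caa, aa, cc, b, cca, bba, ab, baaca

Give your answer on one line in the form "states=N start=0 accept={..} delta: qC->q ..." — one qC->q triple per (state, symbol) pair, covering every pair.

Fold the examples into a partial DFA from state 0: repeatedly fix the first undefined (state, symbol) met by the shortest-then-alphabetical prefix, trying targets in increasing order and rejecting any under which an Accept and a Reject string meet in one state with the same remainder; add a state when all current targets are rejected. Accepting states are where Accept strings end.
a: 0a undefined. 0a->0: no, a/aa meet in 0. Open state 1: 0a->1.
b: 0b undefined. 0b->0: no, a/bba meet in 1. 0b->1: no, a/b meet in 1. Open state 2: 0b->2.
c: 0c undefined. 0c->0: no, a/cca meet in 1. 0c->1: ok.
aa: 1a undefined. 1a->0: no, a/caa meet in 1. 1a->1: no, a/caa meet in 1. 1a->2: ok.
ab: 1b undefined. 1b->0: ok.
ac: 1c undefined. 1c->0: no, a/aca meet in 1. 1c->1: no, a/cc meet in 1. 1c->2: ok.
ba: 2a undefined. 2a->0: ok.
bb: 2b undefined. 2b->0: no, a/bba meet in 1. 2b->1: ok.
bc: 2c undefined. 2c->0: no, cac/aca meet in 0. 2c->1: ok.
All examples now run through 3 states with every (state, symbol) defined. Accept strings end in {1}, Reject strings end in {0,2}; accept={1}.

states=3 start=0 accept={1} delta: 0a->1 0b->2 0c->1 1a->2 1b->0 1c->2 2a->0 2b->1 2c->1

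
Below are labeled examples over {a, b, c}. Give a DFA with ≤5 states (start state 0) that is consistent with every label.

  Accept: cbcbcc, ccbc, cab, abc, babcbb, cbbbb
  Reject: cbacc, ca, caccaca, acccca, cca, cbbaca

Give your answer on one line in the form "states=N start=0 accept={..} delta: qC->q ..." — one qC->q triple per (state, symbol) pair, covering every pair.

states=3 start=0 accept={0,1} delta: 0a->0 0b->0 0c->1 1a->2 1b->1 1c->1 2a->2 2b->0 2c->2

State merging on the prefix tree: take the shortest (then alphabetical) example prefix whose next move is undefined and point that move at state 0, else 1, else 2, ...; a target is out if some Accept/Reject pair would then sit in one state with the same input left (inseparable). If every existing state is out, open a new one.
a: 0a undefined. 0a->0: ok.
b: 0b undefined. 0b->0: ok.
c: 0c undefined. 0c->0: no, cbcbcc/cbacc meet in 0. Open state 1: 0c->1.
ca: 1a undefined. 1a->0: no, cab/ca meet in 0. 1a->1: no, abc/ca meet in 1. Open state 2: 1a->2.
cb: 1b undefined. 1b->0: no, cbcbcc/cbacc meet in 1 with "c" left. 1b->1: ok.
cc: 1c undefined. 1c->0: no, cbcbcc/acccca meet in 0. 1c->1: ok.
cab: 2b undefined. 2b->0: ok.
cac: 2c undefined. 2c->0: no, cbcbcc/cbacc meet in 1. 2c->1: no, cbcbcc/cbacc meet in 1. 2c->2: ok.
cacca: 2a undefined. 2a->0: no, cab/cbbaca meet in 0. 2a->1: no, cbcbcc/cbbaca meet in 1. 2a->2: ok.
All examples now run through 3 states with every (state, symbol) defined. Accept strings end in {0,1}, Reject strings end in {2}; accept={0,1}.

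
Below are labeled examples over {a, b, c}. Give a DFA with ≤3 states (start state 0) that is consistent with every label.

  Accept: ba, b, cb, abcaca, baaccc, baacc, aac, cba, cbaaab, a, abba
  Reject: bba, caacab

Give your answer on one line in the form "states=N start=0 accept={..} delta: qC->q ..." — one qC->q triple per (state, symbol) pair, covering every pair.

State merging on the prefix tree: take the shortest (then alphabetical) example prefix whose next move is undefined and point that move at state 0, else 1, else 2, ...; a target is out if some Accept/Reject pair would then sit in one state with the same input left (inseparable). If every existing state is out, open a new one.
a: 0a undefined. 0a->0: no, abba/bba meet in 0 with "bba" left. Open state 1: 0a->1.
b: 0b undefined. 0b->0: no, ba/bba meet in 1. 0b->1: ok.
c: 0c undefined. 0c->0: ok.
aa: 1a undefined. 1a->0: ok.
ab: 1b undefined. 1b->0: no, ba/caacab meet in 0. 1b->1: no, ba/bba meet in 0. Open state 2: 1b->2.
abb: 2b undefined. 2b->0: ok.
abc: 2c undefined. 2c->0: ok.
bba: 2a undefined. 2a->0: no, ba/bba meet in 0. 2a->1: no, b/bba meet in 1. 2a->2: ok.
baac: 1c undefined. 1c->0: ok.
All examples now run through 3 states with every (state, symbol) defined. Accept strings end in {0,1}, Reject strings end in {2}; accept={0,1}.

states=3 start=0 accept={0,1} delta: 0a->1 0b->1 0c->0 1a->0 1b->2 1c->0 2a->2 2b->0 2c->0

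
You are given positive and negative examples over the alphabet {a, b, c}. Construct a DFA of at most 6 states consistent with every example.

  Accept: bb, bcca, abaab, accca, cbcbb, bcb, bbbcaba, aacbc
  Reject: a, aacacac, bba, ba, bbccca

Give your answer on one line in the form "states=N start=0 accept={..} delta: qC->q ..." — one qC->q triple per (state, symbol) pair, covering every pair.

Fold the examples into a partial DFA from state 0: repeatedly fix the first undefined (state, symbol) met by the shortest-then-alphabetical prefix, trying targets in increasing order and rejecting any under which an Accept and a Reject string meet in one state with the same remainder; add a state when all current targets are rejected. Accepting states are where Accept strings end.
a: 0a undefined. 0a->0: ok.
b: 0b undefined. 0b->0: no, bb/a meet in 0. Open state 1: 0b->1.
c: 0c undefined. 0c->0: no, accca/a meet in 0. 0c->1: ok.
ba: 1a undefined. 1a->0: no, abaab/aacacac meet in 1. 1a->1: ok.
bb: 1b undefined. 1b->0: no, bb/a meet in 0. 1b->1: no, bb/bba meet in 1. Open state 2: 1b->2.
bc: 1c undefined. 1c->0: no, bcca/aacacac meet in 1. 1c->1: no, bcca/aacacac meet in 1. 1c->2: ok.
bba: 2a undefined. 2a->0: ok.
bbb: 2b undefined. 2b->0: no, bcb/a meet in 0. 2b->1: no, bcb/aacacac meet in 1. 2b->2: ok.
bbc: 2c undefined. 2c->0: no, bcca/a meet in 0. 2c->1: no, bcca/aacacac meet in 1. 2c->2: no, bcca/a meet in 0. Open state 3: 2c->3.
bbcc: 3c undefined. 3c->0: ok.
bcca: 3a undefined. 3a->0: no, bcca/a meet in 0. 3a->1: no, bcca/aacacac meet in 1. 3a->2: no, bbbcaba/a meet in 0. 3a->3: ok.
cbcb: 3b undefined. 3b->0: no, cbcbb/aacacac meet in 1. 3b->1: no, bbbcaba/aacacac meet in 1. 3b->2: no, bbbcaba/a meet in 0. 3b->3: ok.
All examples now run through 4 states with every (state, symbol) defined. Accept strings end in {2,3}, Reject strings end in {0,1}; accept={2,3}.

states=4 start=0 accept={2,3} delta: 0a->0 0b->1 0c->1 1a->1 1b->2 1c->2 2a->0 2b->2 2c->3 3a->3 3b->3 3c->0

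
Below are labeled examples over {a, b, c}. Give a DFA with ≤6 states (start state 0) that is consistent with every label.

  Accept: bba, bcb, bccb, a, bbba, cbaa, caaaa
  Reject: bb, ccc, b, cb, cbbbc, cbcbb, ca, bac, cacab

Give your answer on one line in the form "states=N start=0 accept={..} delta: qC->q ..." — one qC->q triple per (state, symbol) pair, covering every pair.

State merging on the prefix tree: take the shortest (then alphabetical) example prefix whose next move is undefined and point that move at state 0, else 1, else 2, ...; a target is out if some Accept/Reject pair would then sit in one state with the same input left (inseparable). If every existing state is out, open a new one.
a: 0a undefined. 0a->0: ok.
b: 0b undefined. 0b->0: no, bba/bb meet in 0. Open state 1: 0b->1.
c: 0c undefined. 0c->0: no, a/ccc meet in 0. 0c->1: ok.
ba: 1a undefined. 1a->0: no, a/ca meet in 0. 1a->1: no, caaaa/b meet in 1. Open state 2: 1a->2.
bb: 1b undefined. 1b->0: no, bba/bb meet in 0. 1b->1: no, bba/ca meet in 2. 1b->2: ok.
bc: 1c undefined. 1c->0: no, bcb/ccc meet in 1. 1c->1: no, bcb/bb meet in 2. 1c->2: ok.
bac: 2c undefined. 2c->0: no, bccb/b meet in 1. 2c->1: no, bcb/cbcbb meet in 2 with "b" left. 2c->2: ok.
bba: 2a undefined. 2a->0: ok.
bbb: 2b undefined. 2b->0: ok.
All examples now run through 3 states with every (state, symbol) defined. Accept strings end in {0}, Reject strings end in {1,2}; accept={0}.

states=3 start=0 accept={0} delta: 0a->0 0b->1 0c->1 1a->2 1b->2 1c->2 2a->0 2b->0 2c->2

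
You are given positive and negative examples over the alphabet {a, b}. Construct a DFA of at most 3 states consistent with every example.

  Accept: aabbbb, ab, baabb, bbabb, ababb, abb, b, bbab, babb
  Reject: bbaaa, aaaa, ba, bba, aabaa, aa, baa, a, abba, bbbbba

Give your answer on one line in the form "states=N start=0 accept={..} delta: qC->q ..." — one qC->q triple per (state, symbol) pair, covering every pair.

Grow the machine one transition at a time. Run the examples from 0; the earliest place one falls off (shortest prefix, ties alphabetical) gets sent to the lowest-numbered state that keeps every Accept/Reject pair distinguishable — a pair clashes when both reach the same state with identical unread suffix — and to a fresh state only if none does.
a: 0a undefined. 0a->0: ok.
b: 0b undefined. 0b->0: no, aabbbb/bbaaa meet in 0. Open state 1: 0b->1.
ba: 1a undefined. 1a->0: ok.
bb: 1b undefined. 1b->0: no, aabbbb/bbaaa meet in 0. 1b->1: ok.
All examples now run through 2 states with every (state, symbol) defined. Accept strings end in {1}, Reject strings end in {0}; accept={1}.

states=2 start=0 accept={1} delta: 0a->0 0b->1 1a->0 1b->1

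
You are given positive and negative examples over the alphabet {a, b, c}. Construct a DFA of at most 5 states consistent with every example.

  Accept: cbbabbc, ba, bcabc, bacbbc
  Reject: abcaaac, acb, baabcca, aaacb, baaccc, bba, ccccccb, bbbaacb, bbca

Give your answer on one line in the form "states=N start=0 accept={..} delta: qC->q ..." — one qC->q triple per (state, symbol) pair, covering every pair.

states=4 start=0 accept={0,2} delta: 0a->0 0b->1 0c->0 1a->2 1b->2 1c->1 2a->1 2b->0 2c->3 3a->1 3b->2 3c->2

Fold the examples into a partial DFA from state 0: repeatedly fix the first undefined (state, symbol) met by the shortest-then-alphabetical prefix, trying targets in increasing order and rejecting any under which an Accept and a Reject string meet in one state with the same remainder; add a state when all current targets are rejected. Accepting states are where Accept strings end.
a: 0a undefined. 0a->0: ok.
b: 0b undefined. 0b->0: no, ba/bba meet in 0. Open state 1: 0b->1.
c: 0c undefined. 0c->0: ok.
ba: 1a undefined. 1a->0: no, ba/baaccc meet in 0. 1a->1: no, ba/acb meet in 1. Open state 2: 1a->2.
bb: 1b undefined. 1b->0: no, cbbabbc/bba meet in 0. 1b->1: no, ba/bba meet in 2. 1b->2: ok.
bc: 1c undefined. 1c->0: no, bcabc/abcaaac meet in 0. 1c->1: ok.
baa: 2a undefined. 2a->0: no, ba/baabcca meet in 2. 2a->1: ok.
bac: 2c undefined. 2c->0: no, bacbbc/abcaaac meet in 0. 2c->1: no, ba/baabcca meet in 2. 2c->2: no, ba/abcaaac meet in 2. Open state 3: 2c->3.
bbb: 2b undefined. 2b->0: ok.
bacb: 3b undefined. 3b->0: no, bacbbc/acb meet in 1. 3b->1: no, bacbbc/abcaaac meet in 3. 3b->2: ok.
bbca: 3a undefined. 3a->0: no, cbbabbc/bbca meet in 0. 3a->1: ok.
baabcc: 3c undefined. 3c->0: no, cbbabbc/baabcca meet in 0. 3c->1: no, ba/baabcca meet in 2. 3c->2: ok.
All examples now run through 4 states with every (state, symbol) defined. Accept strings end in {0,2}, Reject strings end in {1,3}; accept={0,2}.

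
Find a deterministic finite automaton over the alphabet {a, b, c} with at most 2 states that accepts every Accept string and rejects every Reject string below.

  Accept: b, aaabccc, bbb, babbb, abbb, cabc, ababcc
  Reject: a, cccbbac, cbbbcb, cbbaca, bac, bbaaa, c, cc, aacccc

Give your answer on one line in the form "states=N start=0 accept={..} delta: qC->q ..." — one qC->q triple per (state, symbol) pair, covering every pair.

states=2 start=0 accept={1} delta: 0a->0 0b->1 0c->0 1a->0 1b->0 1c->1

Fold the examples into a partial DFA from state 0: repeatedly fix the first undefined (state, symbol) met by the shortest-then-alphabetical prefix, trying targets in increasing order and rejecting any under which an Accept and a Reject string meet in one state with the same remainder; add a state when all current targets are rejected. Accepting states are where Accept strings end.
a: 0a undefined. 0a->0: ok.
b: 0b undefined. 0b->0: no, b/a meet in 0. Open state 1: 0b->1.
c: 0c undefined. 0c->0: ok.
ba: 1a undefined. 1a->0: ok.
bb: 1b undefined. 1b->0: ok.
cabc: 1c undefined. 1c->0: no, b/cbbbcb meet in 1. 1c->1: ok.
All examples now run through 2 states with every (state, symbol) defined. Accept strings end in {1}, Reject strings end in {0}; accept={1}.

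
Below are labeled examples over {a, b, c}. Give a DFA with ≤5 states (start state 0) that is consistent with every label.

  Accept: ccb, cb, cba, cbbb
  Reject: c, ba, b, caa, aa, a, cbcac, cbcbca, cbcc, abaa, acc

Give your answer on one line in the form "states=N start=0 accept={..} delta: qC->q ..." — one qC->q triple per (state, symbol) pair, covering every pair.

State merging on the prefix tree: take the shortest (then alphabetical) example prefix whose next move is undefined and point that move at state 0, else 1, else 2, ...; a target is out if some Accept/Reject pair would then sit in one state with the same input left (inseparable). If every existing state is out, open a new one.
a: 0a undefined. 0a->0: ok.
b: 0b undefined. 0b->0: ok.
c: 0c undefined. 0c->0: no, ccb/c meet in 0. Open state 1: 0c->1.
ca: 1a undefined. 1a->0: ok.
cb: 1b undefined. 1b->0: no, cb/ba meet in 0. 1b->1: no, cb/c meet in 1. Open state 2: 1b->2.
cc: 1c undefined. 1c->0: no, ccb/ba meet in 0. 1c->1: ok.
cba: 2a undefined. 2a->0: no, cba/ba meet in 0. 2a->1: no, cba/c meet in 1. 2a->2: ok.
cbb: 2b undefined. 2b->0: no, cbbb/ba meet in 0. 2b->1: ok.
cbc: 2c undefined. 2c->0: ok.
All examples now run through 3 states with every (state, symbol) defined. Accept strings end in {2}, Reject strings end in {0,1}; accept={2}.

states=3 start=0 accept={2} delta: 0a->0 0b->0 0c->1 1a->0 1b->2 1c->1 2a->2 2b->1 2c->0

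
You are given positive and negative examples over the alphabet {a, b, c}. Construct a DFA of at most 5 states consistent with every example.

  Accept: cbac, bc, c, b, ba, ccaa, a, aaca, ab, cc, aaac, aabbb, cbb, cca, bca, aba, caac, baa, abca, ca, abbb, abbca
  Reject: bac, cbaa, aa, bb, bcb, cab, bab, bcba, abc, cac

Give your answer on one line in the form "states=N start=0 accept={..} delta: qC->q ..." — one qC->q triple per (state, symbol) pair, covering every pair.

states=5 start=0 accept={1,2,3} delta: 0a->1 0b->2 0c->2 1a->0 1b->3 1c->1 2a->3 2b->0 2c->3 3a->2 3b->4 3c->0 4a->0 4b->1 4c->0

Fold the examples into a partial DFA from state 0: repeatedly fix the first undefined (state, symbol) met by the shortest-then-alphabetical prefix, trying targets in increasing order and rejecting any under which an Accept and a Reject string meet in one state with the same remainder; add a state when all current targets are rejected. Accepting states are where Accept strings end.
a: 0a undefined. 0a->0: no, bc/abc meet in 0 with "bc" left. Open state 1: 0a->1.
b: 0b undefined. 0b->0: no, b/bb meet in 0. 0b->1: no, ba/aa meet in 1 with "a" left. Open state 2: 0b->2.
c: 0c undefined. 0c->0: no, cbac/bac meet in 2 with "ac" left. 0c->1: no, ca/aa meet in 1 with "a" left. 0c->2: ok.
aa: 1a undefined. 1a->0: ok.
ab: 1b undefined. 1b->0: no, c/abc meet in 2. 1b->1: no, aaac/abc meet in 1 with "c" left. 1b->2: no, bc/abc meet in 2 with "c" left. Open state 3: 1b->3.
ba: 2a undefined. 2a->0: no, c/bac meet in 2. 2a->1: no, ab/cab meet in 3. 2a->2: no, bc/bac meet in 2 with "c" left. 2a->3: ok.
bb: 2b undefined. 2b->0: ok.
bc: 2c undefined. 2c->0: no, bc/cbaa meet in 0. 2c->1: no, ba/bcb meet in 3. 2c->2: no, a/bcba meet in 1. 2c->3: ok.
aba: 3a undefined. 3a->0: no, cca/cbaa meet in 0. 3a->1: no, ccaa/cbaa meet in 0. 3a->2: ok.
abb: 3b undefined. 3b->0: no, a/bcba meet in 1. 3b->1: no, a/bcb meet in 1. 3b->2: no, bc/bcba meet in 3. 3b->3: no, bc/bcb meet in 3. Open state 4: 3b->4.
abc: 3c undefined. 3c->0: ok.
aaac: 1c undefined. 1c->0: no, cbac/bac meet in 0. 1c->1: ok.
abbb: 4b undefined. 4b->0: no, abbb/bac meet in 0. 4b->1: ok.
abbc: 4c undefined. 4c->0: ok.
bcba: 4a undefined. 4a->0: ok.
All examples now run through 5 states with every (state, symbol) defined. Accept strings end in {1,2,3}, Reject strings end in {0,4}; accept={1,2,3}.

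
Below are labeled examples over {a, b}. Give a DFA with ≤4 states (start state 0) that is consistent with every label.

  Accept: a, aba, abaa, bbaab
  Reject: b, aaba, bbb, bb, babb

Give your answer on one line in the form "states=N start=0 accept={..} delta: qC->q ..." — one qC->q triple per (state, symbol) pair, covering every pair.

State merging on the prefix tree: take the shortest (then alphabetical) example prefix whose next move is undefined and point that move at state 0, else 1, else 2, ...; a target is out if some Accept/Reject pair would then sit in one state with the same input left (inseparable). If every existing state is out, open a new one.
a: 0a undefined. 0a->0: no, aba/aaba meet in 0 with "ba" left. Open state 1: 0a->1.
b: 0b undefined. 0b->0: ok.
aa: 1a undefined. 1a->0: no, a/aaba meet in 1. 1a->1: no, aba/aaba meet in 1 with "ba" left. Open state 2: 1a->2.
ab: 1b undefined. 1b->0: ok.
aab: 2b undefined. 2b->0: no, a/aaba meet in 1. 2b->1: no, abaa/aaba meet in 2. 2b->2: ok.
aaba: 2a undefined. 2a->0: ok.
All examples now run through 3 states with every (state, symbol) defined. Accept strings end in {1,2}, Reject strings end in {0}; accept={1,2}.

states=3 start=0 accept={1,2} delta: 0a->1 0b->0 1a->2 1b->0 2a->0 2b->2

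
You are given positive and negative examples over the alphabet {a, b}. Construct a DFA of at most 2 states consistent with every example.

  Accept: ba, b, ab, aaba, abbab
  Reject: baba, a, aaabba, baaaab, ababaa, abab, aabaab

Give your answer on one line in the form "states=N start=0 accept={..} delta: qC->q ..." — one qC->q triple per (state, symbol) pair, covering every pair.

Fold the examples into a partial DFA from state 0: repeatedly fix the first undefined (state, symbol) met by the shortest-then-alphabetical prefix, trying targets in increasing order and rejecting any under which an Accept and a Reject string meet in one state with the same remainder; add a state when all current targets are rejected. Accepting states are where Accept strings end.
a: 0a undefined. 0a->0: ok.
b: 0b undefined. 0b->0: no, ba/baba meet in 0. Open state 1: 0b->1.
ba: 1a undefined. 1a->0: no, ba/baba meet in 0. 1a->1: ok.
abb: 1b undefined. 1b->0: ok.
All examples now run through 2 states with every (state, symbol) defined. Accept strings end in {1}, Reject strings end in {0}; accept={1}.

states=2 start=0 accept={1} delta: 0a->0 0b->1 1a->1 1b->0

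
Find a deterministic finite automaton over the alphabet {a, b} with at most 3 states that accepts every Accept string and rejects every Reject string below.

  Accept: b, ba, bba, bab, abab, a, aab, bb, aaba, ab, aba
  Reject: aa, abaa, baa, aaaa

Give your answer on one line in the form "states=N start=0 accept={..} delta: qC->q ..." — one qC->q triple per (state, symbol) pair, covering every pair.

Grow the machine one transition at a time. Run the examples from 0; the earliest place one falls off (shortest prefix, ties alphabetical) gets sent to the lowest-numbered state that keeps every Accept/Reject pair distinguishable — a pair clashes when both reach the same state with identical unread suffix — and to a fresh state only if none does.
a: 0a undefined. 0a->0: no, a/aa meet in 0. Open state 1: 0a->1.
b: 0b undefined. 0b->0: ok.
aa: 1a undefined. 1a->0: no, b/aa meet in 0. 1a->1: no, ba/aa meet in 1. Open state 2: 1a->2.
ab: 1b undefined. 1b->0: ok.
aaa: 2a undefined. 2a->0: no, ba/aaaa meet in 1. 2a->1: ok.
aab: 2b undefined. 2b->0: ok.
All examples now run through 3 states with every (state, symbol) defined. Accept strings end in {0,1}, Reject strings end in {2}; accept={0,1}.

states=3 start=0 accept={0,1} delta: 0a->1 0b->0 1a->2 1b->0 2a->1 2b->0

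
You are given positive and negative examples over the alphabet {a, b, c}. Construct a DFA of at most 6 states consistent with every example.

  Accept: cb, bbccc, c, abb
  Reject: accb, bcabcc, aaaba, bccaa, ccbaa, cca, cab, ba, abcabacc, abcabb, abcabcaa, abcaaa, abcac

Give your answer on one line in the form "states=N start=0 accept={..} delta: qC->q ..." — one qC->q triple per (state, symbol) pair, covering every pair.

Fold the examples into a partial DFA from state 0: repeatedly fix the first undefined (state, symbol) met by the shortest-then-alphabetical prefix, trying targets in increasing order and rejecting any under which an Accept and a Reject string meet in one state with the same remainder; add a state when all current targets are rejected. Accepting states are where Accept strings end.
a: 0a undefined. 0a->0: ok.
b: 0b undefined. 0b->0: no, abb/aaaba meet in 0. Open state 1: 0b->1.
c: 0c undefined. 0c->0: no, cb/accb meet in 1. 0c->1: ok.
ba: 1a undefined. 1a->0: no, c/cab meet in 1. 1a->1: no, cb/cab meet in 1 with "b" left. Open state 2: 1a->2.
bb: 1b undefined. 1b->0: ok.
bc: 1c undefined. 1c->0: no, cb/cca meet in 0. 1c->1: no, cb/accb meet in 0. 1c->2: ok.
bca: 2a undefined. 2a->0: no, cb/cca meet in 0. 2a->1: no, c/cca meet in 1. 2a->2: no, bbccc/abcac meet in 2 with "c" left. Open state 3: 2a->3.
bcc: 2c undefined. 2c->0: no, cb/bccaa meet in 0. 2c->1: ok.
cab: 2b undefined. 2b->0: no, cb/accb meet in 0. 2b->1: no, bbccc/accb meet in 1. 2b->2: ok.
bcab: 3b undefined. 3b->0: no, bbccc/abcabb meet in 1. 3b->1: no, cb/abcabb meet in 0. 3b->2: ok.
abcaa: 3a undefined. 3a->0: no, cb/ccbaa meet in 0. 3a->1: no, bbccc/ccbaa meet in 1. 3a->2: ok.
abcac: 3c undefined. 3c->0: no, cb/abcac meet in 0. 3c->1: no, bbccc/abcac meet in 1. 3c->2: no, bbccc/abcabacc meet in 1. 3c->3: ok.
All examples now run through 4 states with every (state, symbol) defined. Accept strings end in {0,1}, Reject strings end in {2,3}; accept={0,1}.

states=4 start=0 accept={0,1} delta: 0a->0 0b->1 0c->1 1a->2 1b->0 1c->2 2a->3 2b->2 2c->1 3a->2 3b->2 3c->3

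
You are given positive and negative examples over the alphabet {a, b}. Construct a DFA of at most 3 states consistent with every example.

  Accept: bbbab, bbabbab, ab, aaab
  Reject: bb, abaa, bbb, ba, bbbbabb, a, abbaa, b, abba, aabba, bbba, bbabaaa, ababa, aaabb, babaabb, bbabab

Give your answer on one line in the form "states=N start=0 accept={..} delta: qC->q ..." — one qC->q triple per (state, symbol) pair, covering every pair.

Fold the examples into a partial DFA from state 0: repeatedly fix the first undefined (state, symbol) met by the shortest-then-alphabetical prefix, trying targets in increasing order and rejecting any under which an Accept and a Reject string meet in one state with the same remainder; add a state when all current targets are rejected. Accepting states are where Accept strings end.
a: 0a undefined. 0a->0: no, ab/b meet in 0 with "b" left. Open state 1: 0a->1.
b: 0b undefined. 0b->0: ok.
aa: 1a undefined. 1a->0: ok.
ab: 1b undefined. 1b->0: no, bbbab/bb meet in 0. 1b->1: no, bbbab/abaa meet in 1. Open state 2: 1b->2.
aba: 2a undefined. 2a->0: ok.
abb: 2b undefined. 2b->0: ok.
All examples now run through 3 states with every (state, symbol) defined. Accept strings end in {2}, Reject strings end in {0,1}; accept={2}.

states=3 start=0 accept={2} delta: 0a->1 0b->0 1a->0 1b->2 2a->0 2b->0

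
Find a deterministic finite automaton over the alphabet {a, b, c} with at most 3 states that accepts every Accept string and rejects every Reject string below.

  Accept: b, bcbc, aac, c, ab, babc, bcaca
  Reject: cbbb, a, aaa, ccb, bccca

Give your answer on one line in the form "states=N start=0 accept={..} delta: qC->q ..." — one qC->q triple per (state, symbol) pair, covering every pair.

states=3 start=0 accept={1,2} delta: 0a->0 0b->1 0c->1 1a->0 1b->0 1c->2 2a->1 2b->0 2c->0

State merging on the prefix tree: take the shortest (then alphabetical) example prefix whose next move is undefined and point that move at state 0, else 1, else 2, ...; a target is out if some Accept/Reject pair would then sit in one state with the same input left (inseparable). If every existing state is out, open a new one.
a: 0a undefined. 0a->0: ok.
b: 0b undefined. 0b->0: no, b/a meet in 0. Open state 1: 0b->1.
c: 0c undefined. 0c->0: no, b/ccb meet in 1. 0c->1: ok.
ba: 1a undefined. 1a->0: ok.
bc: 1c undefined. 1c->0: no, b/ccb meet in 1. 1c->1: no, bcaca/a meet in 0. Open state 2: 1c->2.
cb: 1b undefined. 1b->0: ok.
bca: 2a undefined. 2a->0: no, bcaca/cbbb meet in 0. 2a->1: ok.
bcb: 2b undefined. 2b->0: ok.
bcc: 2c undefined. 2c->0: ok.
All examples now run through 3 states with every (state, symbol) defined. Accept strings end in {1,2}, Reject strings end in {0}; accept={1,2}.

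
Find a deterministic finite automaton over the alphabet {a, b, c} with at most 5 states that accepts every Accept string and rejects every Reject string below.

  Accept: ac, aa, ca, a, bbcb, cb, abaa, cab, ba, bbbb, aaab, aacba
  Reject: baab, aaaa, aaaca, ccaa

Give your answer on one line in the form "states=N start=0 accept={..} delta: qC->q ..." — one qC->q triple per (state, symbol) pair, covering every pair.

Fold the examples into a partial DFA from state 0: repeatedly fix the first undefined (state, symbol) met by the shortest-then-alphabetical prefix, trying targets in increasing order and rejecting any under which an Accept and a Reject string meet in one state with the same remainder; add a state when all current targets are rejected. Accepting states are where Accept strings end.
a: 0a undefined. 0a->0: no, aa/aaaa meet in 0. Open state 1: 0a->1.
b: 0b undefined. 0b->0: ok.
c: 0c undefined. 0c->0: no, aa/ccaa meet in 1 with "a" left. 0c->1: no, cab/baab meet in 1 with "ab" left. Open state 2: 0c->2.
aa: 1a undefined. 1a->0: no, aa/baab meet in 0. 1a->1: no, aa/aaaa meet in 1. 1a->2: no, bbcb/baab meet in 2 with "b" left. Open state 3: 1a->3.
ab: 1b undefined. 1b->0: ok.
ac: 1c undefined. 1c->0: ok.
ca: 2a undefined. 2a->0: ok.
cb: 2b undefined. 2b->0: ok.
cc: 2c undefined. 2c->0: no, aa/ccaa meet in 3. 2c->1: ok.
aaa: 3a undefined. 3a->0: no, ac/aaaca meet in 0. 3a->1: no, aa/aaaa meet in 3. 3a->2: no, ac/aaaa meet in 0. 3a->3: no, aa/aaaa meet in 3. Open state 4: 3a->4.
aac: 3c undefined. 3c->0: ok.
aaaa: 4a undefined. 4a->0: no, ac/aaaa meet in 0. 4a->1: no, a/aaaa meet in 1. 4a->2: ok.
aaab: 4b undefined. 4b->0: ok.
aaac: 4c undefined. 4c->0: no, a/aaaca meet in 1. 4c->1: no, aa/aaaca meet in 3. 4c->2: no, ac/aaaca meet in 0. 4c->3: ok.
baab: 3b undefined. 3b->0: no, ac/baab meet in 0. 3b->1: no, a/baab meet in 1. 3b->2: ok.
All examples now run through 5 states with every (state, symbol) defined. Accept strings end in {0,1,3}, Reject strings end in {2,4}; accept={0,1,3}.

states=5 start=0 accept={0,1,3} delta: 0a->1 0b->0 0c->2 1a->3 1b->0 1c->0 2a->0 2b->0 2c->1 3a->4 3b->2 3c->0 4a->2 4b->0 4c->3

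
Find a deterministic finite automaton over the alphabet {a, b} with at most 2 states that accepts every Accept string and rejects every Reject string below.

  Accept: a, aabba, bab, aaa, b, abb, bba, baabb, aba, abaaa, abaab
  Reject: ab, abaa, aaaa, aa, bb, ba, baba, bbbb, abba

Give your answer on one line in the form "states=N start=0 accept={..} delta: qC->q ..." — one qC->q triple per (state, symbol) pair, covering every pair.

states=2 start=0 accept={1} delta: 0a->1 0b->1 1a->0 1b->0

Grow the machine one transition at a time. Run the examples from 0; the earliest place one falls off (shortest prefix, ties alphabetical) gets sent to the lowest-numbered state that keeps every Accept/Reject pair distinguishable — a pair clashes when both reach the same state with identical unread suffix — and to a fresh state only if none does.
a: 0a undefined. 0a->0: no, a/aaaa meet in 0. Open state 1: 0a->1.
b: 0b undefined. 0b->0: no, a/ba meet in 1. 0b->1: ok.
aa: 1a undefined. 1a->0: ok.
ab: 1b undefined. 1b->0: ok.
All examples now run through 2 states with every (state, symbol) defined. Accept strings end in {1}, Reject strings end in {0}; accept={1}.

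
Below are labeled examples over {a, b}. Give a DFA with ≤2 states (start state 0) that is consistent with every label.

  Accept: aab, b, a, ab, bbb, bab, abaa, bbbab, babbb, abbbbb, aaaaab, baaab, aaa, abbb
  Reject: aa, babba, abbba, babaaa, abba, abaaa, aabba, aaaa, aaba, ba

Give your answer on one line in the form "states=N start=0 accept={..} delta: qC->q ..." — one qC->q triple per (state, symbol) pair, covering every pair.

Grow the machine one transition at a time. Run the examples from 0; the earliest place one falls off (shortest prefix, ties alphabetical) gets sent to the lowest-numbered state that keeps every Accept/Reject pair distinguishable — a pair clashes when both reach the same state with identical unread suffix — and to a fresh state only if none does.
a: 0a undefined. 0a->0: no, a/aa meet in 0. Open state 1: 0a->1.
b: 0b undefined. 0b->0: no, a/ba meet in 1. 0b->1: ok.
aa: 1a undefined. 1a->0: ok.
ab: 1b undefined. 1b->0: no, aab/babba meet in 1. 1b->1: ok.
All examples now run through 2 states with every (state, symbol) defined. Accept strings end in {1}, Reject strings end in {0}; accept={1}.

states=2 start=0 accept={1} delta: 0a->1 0b->1 1a->0 1b->1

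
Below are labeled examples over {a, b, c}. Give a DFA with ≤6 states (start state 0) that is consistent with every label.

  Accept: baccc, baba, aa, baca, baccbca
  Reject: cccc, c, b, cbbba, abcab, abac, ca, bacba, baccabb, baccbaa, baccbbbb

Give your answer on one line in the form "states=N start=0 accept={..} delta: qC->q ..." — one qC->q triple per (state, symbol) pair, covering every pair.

Fold the examples into a partial DFA from state 0: repeatedly fix the first undefined (state, symbol) met by the shortest-then-alphabetical prefix, trying targets in increasing order and rejecting any under which an Accept and a Reject string meet in one state with the same remainder; add a state when all current targets are rejected. Accepting states are where Accept strings end.
a: 0a undefined. 0a->0: ok.
b: 0b undefined. 0b->0: no, baba/b meet in 0. Open state 1: 0b->1.
c: 0c undefined. 0c->0: no, aa/cccc meet in 0. 0c->1: ok.
ba: 1a undefined. 1a->0: no, baba/ca meet in 0. 1a->1: no, baccc/cccc meet in 1 with "ccc" left. Open state 2: 1a->2.
cb: 1b undefined. 1b->0: no, aa/cbbba meet in 0. 1b->1: ok.
cc: 1c undefined. 1c->0: no, aa/cccc meet in 0. 1c->1: ok.
bab: 2b undefined. 2b->0: no, baba/abcab meet in 0. 2b->1: no, baba/cbbba meet in 2. 2b->2: ok.
bac: 2c undefined. 2c->0: no, baccc/cccc meet in 1. 2c->1: no, baccc/cccc meet in 1. 2c->2: no, baccc/cbbba meet in 2. Open state 3: 2c->3.
baba: 2a undefined. 2a->0: ok.
baca: 3a undefined. 3a->0: ok.
bacb: 3b undefined. 3b->0: no, baba/bacba meet in 0. 3b->1: ok.
bacc: 3c undefined. 3c->0: no, baccc/cccc meet in 1. 3c->1: no, baccc/cccc meet in 1. 3c->2: no, baccc/abac meet in 3. 3c->3: no, baccc/abac meet in 3. Open state 4: 3c->4.
bacca: 4a undefined. 4a->0: ok.
baccb: 4b undefined. 4b->0: no, baba/baccbaa meet in 0. 4b->1: no, baba/baccbaa meet in 0. 4b->2: no, baba/baccbaa meet in 0. 4b->3: no, baba/baccbaa meet in 0. 4b->4: no, baba/baccbaa meet in 0. Open state 5: 4b->5.
baccc: 4c undefined. 4c->0: ok.
baccba: 5a undefined. 5a->0: no, baccc/baccbaa meet in 0. 5a->1: ok.
baccbb: 5b undefined. 5b->0: ok.
baccbc: 5c undefined. 5c->0: ok.
All examples now run through 6 states with every (state, symbol) defined. Accept strings end in {0}, Reject strings end in {1,2,3}; accept={0}.

states=6 start=0 accept={0} delta: 0a->0 0b->1 0c->1 1a->2 1b->1 1c->1 2a->0 2b->2 2c->3 3a->0 3b->1 3c->4 4a->0 4b->5 4c->0 5a->1 5b->0 5c->0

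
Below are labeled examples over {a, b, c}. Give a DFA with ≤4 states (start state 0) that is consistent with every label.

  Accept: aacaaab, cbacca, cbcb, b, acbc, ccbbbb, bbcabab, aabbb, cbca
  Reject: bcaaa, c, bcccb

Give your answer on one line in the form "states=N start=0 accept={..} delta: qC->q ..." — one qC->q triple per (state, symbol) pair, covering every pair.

states=3 start=0 accept={0} delta: 0a->0 0b->0 0c->1 1a->2 1b->1 1c->0 2a->1 2b->0 2c->1

Grow the machine one transition at a time. Run the examples from 0; the earliest place one falls off (shortest prefix, ties alphabetical) gets sent to the lowest-numbered state that keeps every Accept/Reject pair distinguishable — a pair clashes when both reach the same state with identical unread suffix — and to a fresh state only if none does.
a: 0a undefined. 0a->0: ok.
b: 0b undefined. 0b->0: ok.
c: 0c undefined. 0c->0: no, aacaaab/bcaaa meet in 0. Open state 1: 0c->1.
cb: 1b undefined. 1b->0: no, acbc/c meet in 1. 1b->1: ok.
cc: 1c undefined. 1c->0: ok.
bca: 1a undefined. 1a->0: no, aacaaab/bcaaa meet in 0. 1a->1: no, aacaaab/bcaaa meet in 1. Open state 2: 1a->2.
bcaa: 2a undefined. 2a->0: no, aacaaab/bcaaa meet in 0. 2a->1: ok.
cbac: 2c undefined. 2c->0: no, cbacca/bcaaa meet in 2. 2c->1: ok.
bbcab: 2b undefined. 2b->0: ok.
All examples now run through 3 states with every (state, symbol) defined. Accept strings end in {0}, Reject strings end in {1,2}; accept={0}.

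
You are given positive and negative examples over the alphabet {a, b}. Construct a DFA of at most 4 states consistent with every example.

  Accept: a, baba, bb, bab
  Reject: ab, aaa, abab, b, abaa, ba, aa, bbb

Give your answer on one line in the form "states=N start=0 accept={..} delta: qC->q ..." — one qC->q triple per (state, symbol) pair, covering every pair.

states=4 start=0 accept={1,3} delta: 0a->1 0b->2 1a->2 1b->0 2a->2 2b->3 3a->1 3b->0

State merging on the prefix tree: take the shortest (then alphabetical) example prefix whose next move is undefined and point that move at state 0, else 1, else 2, ...; a target is out if some Accept/Reject pair would then sit in one state with the same input left (inseparable). If every existing state is out, open a new one.
a: 0a undefined. 0a->0: no, a/aaa meet in 0. Open state 1: 0a->1.
b: 0b undefined. 0b->0: no, a/ba meet in 1. 0b->1: no, a/b meet in 1. Open state 2: 0b->2.
aa: 1a undefined. 1a->0: no, a/aaa meet in 1. 1a->1: no, a/aaa meet in 1. 1a->2: ok.
ab: 1b undefined. 1b->0: ok.
ba: 2a undefined. 2a->0: no, baba/ab meet in 0. 2a->1: no, a/aaa meet in 1. 2a->2: ok.
bb: 2b undefined. 2b->0: no, bb/ab meet in 0. 2b->1: no, baba/aaa meet in 2. 2b->2: no, baba/aaa meet in 2. Open state 3: 2b->3.
bbb: 3b undefined. 3b->0: ok.
baba: 3a undefined. 3a->0: no, baba/ab meet in 0. 3a->1: ok.
All examples now run through 4 states with every (state, symbol) defined. Accept strings end in {1,3}, Reject strings end in {0,2}; accept={1,3}.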